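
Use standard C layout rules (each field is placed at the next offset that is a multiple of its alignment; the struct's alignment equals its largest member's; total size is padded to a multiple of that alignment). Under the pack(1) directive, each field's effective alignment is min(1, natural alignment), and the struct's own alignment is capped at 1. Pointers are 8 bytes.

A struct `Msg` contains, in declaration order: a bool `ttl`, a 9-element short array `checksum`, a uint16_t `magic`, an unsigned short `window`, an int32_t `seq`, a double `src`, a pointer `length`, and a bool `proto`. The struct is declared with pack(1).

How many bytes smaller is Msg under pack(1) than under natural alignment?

12

natural layout:
  ttl at 0 (size 1, align 1) → ends 1
  pad 1 to align 2 for checksum
  checksum at 2 (size 18, align 2) → ends 20
  magic at 20 (size 2, align 2) → ends 22
  window at 22 (size 2, align 2) → ends 24
  seq at 24 (size 4, align 4) → ends 28
  pad 4 to align 8 for src
  src at 32 (size 8, align 8) → ends 40
  length at 40 (size 8, align 8) → ends 48
  proto at 48 (size 1, align 1) → ends 49
  tail pad 7 to reach multiple of 8
  total 56 bytes, alignment 8
packed(1) layout:
  ttl at 0 (size 1, align 1) → ends 1
  checksum at 1 (size 18, align 1) → ends 19
  magic at 19 (size 2, align 1) → ends 21
  window at 21 (size 2, align 1) → ends 23
  seq at 23 (size 4, align 1) → ends 27
  src at 27 (size 8, align 1) → ends 35
  length at 35 (size 8, align 1) → ends 43
  proto at 43 (size 1, align 1) → ends 44
  total 44 bytes, alignment 1
56 − 44 = 12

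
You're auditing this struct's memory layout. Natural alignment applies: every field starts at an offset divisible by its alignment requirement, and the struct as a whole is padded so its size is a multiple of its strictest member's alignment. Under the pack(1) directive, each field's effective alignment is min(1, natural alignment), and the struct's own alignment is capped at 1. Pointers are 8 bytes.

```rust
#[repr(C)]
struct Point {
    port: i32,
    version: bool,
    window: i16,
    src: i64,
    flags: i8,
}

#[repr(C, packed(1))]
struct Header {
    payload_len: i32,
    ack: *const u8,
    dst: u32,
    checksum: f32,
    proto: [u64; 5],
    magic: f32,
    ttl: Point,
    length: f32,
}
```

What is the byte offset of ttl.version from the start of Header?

Point: 0..4  port  (4B, 4-aligned); 4..5  version  (1B, 1-aligned); 5..6  -- padding (1B); 6..8  window  (2B, 2-aligned); 8..16  src  (8B, 8-aligned); 16..17  flags  (1B, 1-aligned); 17..24  -- tail padding (7B); sizeof = 24, alignof = 8
0..4  payload_len  (4B, 1-aligned)
4..12  ack  (8B, 1-aligned)
12..16  dst  (4B, 1-aligned)
16..20  checksum  (4B, 1-aligned)
20..60  proto  (40B, 1-aligned)
60..64  magic  (4B, 1-aligned)
64..88  ttl  (24B, 1-aligned)
within Point: version at 4
64 + 4 = 68

68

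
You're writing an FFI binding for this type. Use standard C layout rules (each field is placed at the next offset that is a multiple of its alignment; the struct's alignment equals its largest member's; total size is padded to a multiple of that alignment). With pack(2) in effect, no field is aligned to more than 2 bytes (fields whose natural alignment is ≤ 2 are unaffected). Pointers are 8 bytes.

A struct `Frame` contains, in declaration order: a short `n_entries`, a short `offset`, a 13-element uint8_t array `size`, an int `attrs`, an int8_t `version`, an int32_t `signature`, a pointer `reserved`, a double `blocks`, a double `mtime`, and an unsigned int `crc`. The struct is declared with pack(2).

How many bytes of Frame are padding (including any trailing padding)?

2

0..2  n_entries  (2B, 2-aligned)
2..4  offset  (2B, 2-aligned)
4..17  size  (13B, 1-aligned)
17..18  -- padding (1B)
18..22  attrs  (4B, 2-aligned)
22..23  version  (1B, 1-aligned)
23..24  -- padding (1B)
24..28  signature  (4B, 2-aligned)
28..36  reserved  (8B, 2-aligned)
36..44  blocks  (8B, 2-aligned)
44..52  mtime  (8B, 2-aligned)
52..56  crc  (4B, 2-aligned)
sizeof = 56, alignof = 2
data bytes 54, size 56 → padding 2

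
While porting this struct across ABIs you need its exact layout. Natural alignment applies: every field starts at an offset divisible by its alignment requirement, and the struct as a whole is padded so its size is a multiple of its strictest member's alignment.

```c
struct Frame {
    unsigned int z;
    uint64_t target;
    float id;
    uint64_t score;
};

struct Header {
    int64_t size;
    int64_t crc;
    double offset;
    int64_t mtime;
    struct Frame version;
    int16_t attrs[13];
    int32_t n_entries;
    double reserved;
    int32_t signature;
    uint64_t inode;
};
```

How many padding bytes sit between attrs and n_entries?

2

Frame: z at 0 (size 4, align 4) → ends 4; pad 4 to align 8 for target; target at 8 (size 8, align 8) → ends 16; id at 16 (size 4, align 4) → ends 20; pad 4 to align 8 for score; score at 24 (size 8, align 8) → ends 32; total 32 bytes, alignment 8
size at 0 (size 8, align 8) → ends 8
crc at 8 (size 8, align 8) → ends 16
offset at 16 (size 8, align 8) → ends 24
mtime at 24 (size 8, align 8) → ends 32
version at 32 (size 32, align 8) → ends 64
attrs at 64 (size 26, align 2) → ends 90
pad 2 to align 4 for n_entries
n_entries at 92 (size 4, align 4) → ends 96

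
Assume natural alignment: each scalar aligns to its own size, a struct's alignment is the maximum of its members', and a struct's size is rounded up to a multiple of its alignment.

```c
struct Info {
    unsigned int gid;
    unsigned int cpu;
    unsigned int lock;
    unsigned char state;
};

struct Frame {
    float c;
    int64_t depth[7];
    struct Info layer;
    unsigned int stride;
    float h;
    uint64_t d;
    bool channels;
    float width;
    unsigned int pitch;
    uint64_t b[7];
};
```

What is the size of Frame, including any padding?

168

Info: gid at 0 (size 4, align 4) → ends 4; cpu at 4 (size 4, align 4) → ends 8; lock at 8 (size 4, align 4) → ends 12; state at 12 (size 1, align 1) → ends 13; tail pad 3 to reach multiple of 4; total 16 bytes, alignment 4
c at 0 (size 4, align 4) → ends 4
pad 4 to align 8 for depth
depth at 8 (size 56, align 8) → ends 64
layer at 64 (size 16, align 4) → ends 80
stride at 80 (size 4, align 4) → ends 84
h at 84 (size 4, align 4) → ends 88
d at 88 (size 8, align 8) → ends 96
channels at 96 (size 1, align 1) → ends 97
pad 3 to align 4 for width
width at 100 (size 4, align 4) → ends 104
pitch at 104 (size 4, align 4) → ends 108
pad 4 to align 8 for b
b at 112 (size 56, align 8) → ends 168
total 168 bytes, alignment 8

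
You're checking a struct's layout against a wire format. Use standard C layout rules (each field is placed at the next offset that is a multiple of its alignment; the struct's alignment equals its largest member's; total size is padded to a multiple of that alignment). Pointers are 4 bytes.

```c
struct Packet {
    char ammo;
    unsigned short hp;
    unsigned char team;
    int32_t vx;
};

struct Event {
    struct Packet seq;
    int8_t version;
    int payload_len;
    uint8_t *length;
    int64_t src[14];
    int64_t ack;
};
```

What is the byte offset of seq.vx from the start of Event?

Packet: @0: ammo [1B, align 1] → 1; +1 pad (align 2); @2: hp [2B, align 2] → 4; @4: team [1B, align 1] → 5; +3 pad (align 4); @8: vx [4B, align 4] → 12; size 12, align 4
@0: seq [12B, align 4] → 12
within Packet: vx at 8
0 + 8 = 8

8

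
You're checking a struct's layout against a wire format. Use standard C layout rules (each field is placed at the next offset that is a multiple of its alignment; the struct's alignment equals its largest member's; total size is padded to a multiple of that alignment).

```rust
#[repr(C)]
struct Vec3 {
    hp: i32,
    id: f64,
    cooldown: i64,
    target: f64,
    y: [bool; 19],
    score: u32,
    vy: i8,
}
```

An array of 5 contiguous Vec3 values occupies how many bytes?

@0: hp [4B, align 4] → 4
+4 pad (align 8)
@8: id [8B, align 8] → 16
@16: cooldown [8B, align 8] → 24
@24: target [8B, align 8] → 32
@32: y [19B, align 1] → 51
+1 pad (align 4)
@52: score [4B, align 4] → 56
@56: vy [1B, align 1] → 57
+7 tail pad (align 8)
size 64, align 8
array of 5: 5 × 64 = 320

320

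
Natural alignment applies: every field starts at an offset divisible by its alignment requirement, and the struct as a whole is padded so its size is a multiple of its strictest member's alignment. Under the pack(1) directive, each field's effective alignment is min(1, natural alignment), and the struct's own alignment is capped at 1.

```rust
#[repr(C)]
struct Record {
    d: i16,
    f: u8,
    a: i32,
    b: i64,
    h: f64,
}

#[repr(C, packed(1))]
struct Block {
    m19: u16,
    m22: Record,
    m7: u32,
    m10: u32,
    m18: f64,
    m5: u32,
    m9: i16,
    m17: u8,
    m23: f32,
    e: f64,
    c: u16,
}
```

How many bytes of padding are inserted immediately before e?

0

Record: 0..2  d  (2B, 2-aligned); 2..3  f  (1B, 1-aligned); 3..4  -- padding (1B); 4..8  a  (4B, 4-aligned); 8..16  b  (8B, 8-aligned); 16..24  h  (8B, 8-aligned); sizeof = 24, alignof = 8
0..2  m19  (2B, 1-aligned)
2..26  m22  (24B, 1-aligned)
26..30  m7  (4B, 1-aligned)
30..34  m10  (4B, 1-aligned)
34..42  m18  (8B, 1-aligned)
42..46  m5  (4B, 1-aligned)
46..48  m9  (2B, 1-aligned)
48..49  m17  (1B, 1-aligned)
49..53  m23  (4B, 1-aligned)
53..61  e  (8B, 1-aligned)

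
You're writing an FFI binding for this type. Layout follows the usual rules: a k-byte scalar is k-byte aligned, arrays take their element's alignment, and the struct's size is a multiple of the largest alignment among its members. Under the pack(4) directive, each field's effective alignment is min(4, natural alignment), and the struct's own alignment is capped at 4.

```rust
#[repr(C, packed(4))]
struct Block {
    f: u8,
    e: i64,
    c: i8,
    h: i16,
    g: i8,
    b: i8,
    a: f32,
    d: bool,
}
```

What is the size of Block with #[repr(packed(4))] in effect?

0..1  f  (1B, 1-aligned)
1..4  -- padding (3B)
4..12  e  (8B, 4-aligned)
12..13  c  (1B, 1-aligned)
13..14  -- padding (1B)
14..16  h  (2B, 2-aligned)
16..17  g  (1B, 1-aligned)
17..18  b  (1B, 1-aligned)
18..20  -- padding (2B)
20..24  a  (4B, 4-aligned)
24..25  d  (1B, 1-aligned)
25..28  -- tail padding (3B)
sizeof = 28, alignof = 4

28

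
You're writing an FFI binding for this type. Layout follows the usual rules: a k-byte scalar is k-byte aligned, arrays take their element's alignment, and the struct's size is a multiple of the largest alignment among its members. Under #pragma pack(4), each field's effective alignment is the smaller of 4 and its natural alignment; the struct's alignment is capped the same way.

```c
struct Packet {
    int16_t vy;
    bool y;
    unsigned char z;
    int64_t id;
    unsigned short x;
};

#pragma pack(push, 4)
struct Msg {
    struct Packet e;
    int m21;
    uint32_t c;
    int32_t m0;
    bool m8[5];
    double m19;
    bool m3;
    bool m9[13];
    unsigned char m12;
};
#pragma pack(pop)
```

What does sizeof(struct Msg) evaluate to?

Packet: @0: vy [2B, align 2] → 2; @2: y [1B, align 1] → 3; @3: z [1B, align 1] → 4; +4 pad (align 8); @8: id [8B, align 8] → 16; @16: x [2B, align 2] → 18; +6 tail pad (align 8); size 24, align 8
@0: e [24B, align 4] → 24
@24: m21 [4B, align 4] → 28
@28: c [4B, align 4] → 32
@32: m0 [4B, align 4] → 36
@36: m8 [5B, align 1] → 41
+3 pad (align 4)
@44: m19 [8B, align 4] → 52
@52: m3 [1B, align 1] → 53
@53: m9 [13B, align 1] → 66
@66: m12 [1B, align 1] → 67
+1 tail pad (align 4)
size 68, align 4

68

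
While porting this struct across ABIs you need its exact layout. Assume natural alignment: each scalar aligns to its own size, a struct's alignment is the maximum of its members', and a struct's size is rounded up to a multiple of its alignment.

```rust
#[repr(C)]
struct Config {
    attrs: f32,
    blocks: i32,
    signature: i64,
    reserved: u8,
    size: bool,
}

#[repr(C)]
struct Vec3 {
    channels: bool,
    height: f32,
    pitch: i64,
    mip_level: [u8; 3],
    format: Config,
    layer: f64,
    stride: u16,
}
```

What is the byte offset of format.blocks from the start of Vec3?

28

Config: attrs at 0 (size 4, align 4) → ends 4; blocks at 4 (size 4, align 4) → ends 8; signature at 8 (size 8, align 8) → ends 16; reserved at 16 (size 1, align 1) → ends 17; size at 17 (size 1, align 1) → ends 18; tail pad 6 to reach multiple of 8; total 24 bytes, alignment 8
channels at 0 (size 1, align 1) → ends 1
pad 3 to align 4 for height
height at 4 (size 4, align 4) → ends 8
pitch at 8 (size 8, align 8) → ends 16
mip_level at 16 (size 3, align 1) → ends 19
pad 5 to align 8 for format
format at 24 (size 24, align 8) → ends 48
within Config: blocks at 4
24 + 4 = 28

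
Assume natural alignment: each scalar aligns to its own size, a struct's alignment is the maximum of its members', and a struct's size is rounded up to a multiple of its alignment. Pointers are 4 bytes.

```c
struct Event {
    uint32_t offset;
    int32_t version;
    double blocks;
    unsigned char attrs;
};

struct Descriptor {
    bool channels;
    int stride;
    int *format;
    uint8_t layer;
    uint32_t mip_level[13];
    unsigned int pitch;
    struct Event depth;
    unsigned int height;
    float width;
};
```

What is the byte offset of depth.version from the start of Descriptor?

Event: @0: offset [4B, align 4] → 4; @4: version [4B, align 4] → 8; @8: blocks [8B, align 8] → 16; @16: attrs [1B, align 1] → 17; +7 tail pad (align 8); size 24, align 8
@0: channels [1B, align 1] → 1
+3 pad (align 4)
@4: stride [4B, align 4] → 8
@8: format [4B, align 4] → 12
@12: layer [1B, align 1] → 13
+3 pad (align 4)
@16: mip_level [52B, align 4] → 68
@68: pitch [4B, align 4] → 72
@72: depth [24B, align 8] → 96
within Event: version at 4
72 + 4 = 76

76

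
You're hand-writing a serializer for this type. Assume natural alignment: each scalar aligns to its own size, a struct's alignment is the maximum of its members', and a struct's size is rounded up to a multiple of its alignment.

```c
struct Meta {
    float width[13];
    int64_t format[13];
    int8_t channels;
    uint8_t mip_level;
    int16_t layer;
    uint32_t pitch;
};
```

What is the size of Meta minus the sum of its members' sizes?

width at 0 (size 52, align 4) → ends 52
pad 4 to align 8 for format
format at 56 (size 104, align 8) → ends 160
channels at 160 (size 1, align 1) → ends 161
mip_level at 161 (size 1, align 1) → ends 162
layer at 162 (size 2, align 2) → ends 164
pitch at 164 (size 4, align 4) → ends 168
total 168 bytes, alignment 8
data bytes 164, size 168 → padding 4

4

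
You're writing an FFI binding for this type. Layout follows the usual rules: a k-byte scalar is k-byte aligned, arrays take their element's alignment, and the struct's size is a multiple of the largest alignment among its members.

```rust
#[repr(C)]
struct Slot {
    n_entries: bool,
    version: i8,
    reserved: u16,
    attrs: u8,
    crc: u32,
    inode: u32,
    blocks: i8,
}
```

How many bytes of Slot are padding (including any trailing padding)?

6

@0: n_entries [1B, align 1] → 1
@1: version [1B, align 1] → 2
@2: reserved [2B, align 2] → 4
@4: attrs [1B, align 1] → 5
+3 pad (align 4)
@8: crc [4B, align 4] → 12
@12: inode [4B, align 4] → 16
@16: blocks [1B, align 1] → 17
+3 tail pad (align 4)
size 20, align 4
data bytes 14, size 20 → padding 6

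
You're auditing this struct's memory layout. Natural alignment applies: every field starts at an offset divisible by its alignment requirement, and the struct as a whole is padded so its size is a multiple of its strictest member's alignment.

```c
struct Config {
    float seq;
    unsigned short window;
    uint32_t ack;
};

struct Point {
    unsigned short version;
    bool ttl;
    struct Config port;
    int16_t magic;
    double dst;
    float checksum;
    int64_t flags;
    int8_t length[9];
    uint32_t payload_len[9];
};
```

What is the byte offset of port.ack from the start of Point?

12

Config: seq at 0 (size 4, align 4) → ends 4; window at 4 (size 2, align 2) → ends 6; pad 2 to align 4 for ack; ack at 8 (size 4, align 4) → ends 12; total 12 bytes, alignment 4
version at 0 (size 2, align 2) → ends 2
ttl at 2 (size 1, align 1) → ends 3
pad 1 to align 4 for port
port at 4 (size 12, align 4) → ends 16
within Config: ack at 8
4 + 8 = 12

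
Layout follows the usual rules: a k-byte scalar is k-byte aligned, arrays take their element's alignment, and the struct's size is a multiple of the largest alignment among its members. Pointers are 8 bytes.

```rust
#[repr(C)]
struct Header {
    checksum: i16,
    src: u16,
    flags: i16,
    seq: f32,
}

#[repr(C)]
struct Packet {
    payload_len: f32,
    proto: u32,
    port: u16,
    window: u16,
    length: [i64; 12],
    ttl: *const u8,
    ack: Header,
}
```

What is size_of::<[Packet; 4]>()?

544

Header: checksum at 0 (size 2, align 2) → ends 2; src at 2 (size 2, align 2) → ends 4; flags at 4 (size 2, align 2) → ends 6; pad 2 to align 4 for seq; seq at 8 (size 4, align 4) → ends 12; total 12 bytes, alignment 4
payload_len at 0 (size 4, align 4) → ends 4
proto at 4 (size 4, align 4) → ends 8
port at 8 (size 2, align 2) → ends 10
window at 10 (size 2, align 2) → ends 12
pad 4 to align 8 for length
length at 16 (size 96, align 8) → ends 112
ttl at 112 (size 8, align 8) → ends 120
ack at 120 (size 12, align 4) → ends 132
tail pad 4 to reach multiple of 8
total 136 bytes, alignment 8
array of 4: 4 × 136 = 544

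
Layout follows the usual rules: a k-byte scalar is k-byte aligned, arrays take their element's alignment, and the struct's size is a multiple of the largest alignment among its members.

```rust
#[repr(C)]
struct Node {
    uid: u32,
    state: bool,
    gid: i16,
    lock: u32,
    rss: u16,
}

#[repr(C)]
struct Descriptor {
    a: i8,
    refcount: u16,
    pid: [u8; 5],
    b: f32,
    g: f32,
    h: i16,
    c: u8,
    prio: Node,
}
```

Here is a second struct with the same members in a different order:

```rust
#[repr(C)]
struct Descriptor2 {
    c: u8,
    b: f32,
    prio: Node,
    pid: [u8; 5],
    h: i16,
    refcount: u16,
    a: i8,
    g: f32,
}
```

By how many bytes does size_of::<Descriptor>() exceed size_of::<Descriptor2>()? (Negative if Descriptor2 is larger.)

0

Node: @0: uid [4B, align 4] → 4; @4: state [1B, align 1] → 5; +1 pad (align 2); @6: gid [2B, align 2] → 8; @8: lock [4B, align 4] → 12; @12: rss [2B, align 2] → 14; +2 tail pad (align 4); size 16, align 4
@0: a [1B, align 1] → 1
+1 pad (align 2)
@2: refcount [2B, align 2] → 4
@4: pid [5B, align 1] → 9
+3 pad (align 4)
@12: b [4B, align 4] → 16
@16: g [4B, align 4] → 20
@20: h [2B, align 2] → 22
@22: c [1B, align 1] → 23
+1 pad (align 4)
@24: prio [16B, align 4] → 40
size 40, align 4
— Descriptor2 —
@0: c [1B, align 1] → 1
+3 pad (align 4)
@4: b [4B, align 4] → 8
@8: prio [16B, align 4] → 24
@24: pid [5B, align 1] → 29
+1 pad (align 2)
@30: h [2B, align 2] → 32
@32: refcount [2B, align 2] → 34
@34: a [1B, align 1] → 35
+1 pad (align 4)
@36: g [4B, align 4] → 40
size 40, align 4
40 − 40 = 0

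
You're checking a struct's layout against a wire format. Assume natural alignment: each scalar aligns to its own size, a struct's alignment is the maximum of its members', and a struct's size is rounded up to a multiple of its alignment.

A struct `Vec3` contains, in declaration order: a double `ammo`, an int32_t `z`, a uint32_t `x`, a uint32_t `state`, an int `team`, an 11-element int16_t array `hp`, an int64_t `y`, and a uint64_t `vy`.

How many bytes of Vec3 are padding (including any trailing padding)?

ammo at 0 (size 8, align 8) → ends 8
z at 8 (size 4, align 4) → ends 12
x at 12 (size 4, align 4) → ends 16
state at 16 (size 4, align 4) → ends 20
team at 20 (size 4, align 4) → ends 24
hp at 24 (size 22, align 2) → ends 46
pad 2 to align 8 for y
y at 48 (size 8, align 8) → ends 56
vy at 56 (size 8, align 8) → ends 64
total 64 bytes, alignment 8
data bytes 62, size 64 → padding 2

2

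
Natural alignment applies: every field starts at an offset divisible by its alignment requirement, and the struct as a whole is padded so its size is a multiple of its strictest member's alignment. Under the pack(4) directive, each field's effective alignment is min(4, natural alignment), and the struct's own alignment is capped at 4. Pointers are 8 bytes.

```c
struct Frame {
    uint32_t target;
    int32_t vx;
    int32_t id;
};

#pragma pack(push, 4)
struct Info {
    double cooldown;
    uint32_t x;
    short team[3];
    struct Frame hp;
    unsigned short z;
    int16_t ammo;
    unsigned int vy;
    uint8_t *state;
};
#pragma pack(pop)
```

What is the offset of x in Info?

Frame: target at 0 (size 4, align 4) → ends 4; vx at 4 (size 4, align 4) → ends 8; id at 8 (size 4, align 4) → ends 12; total 12 bytes, alignment 4
cooldown at 0 (size 8, align 4) → ends 8
x at 8 (size 4, align 4) → ends 12

8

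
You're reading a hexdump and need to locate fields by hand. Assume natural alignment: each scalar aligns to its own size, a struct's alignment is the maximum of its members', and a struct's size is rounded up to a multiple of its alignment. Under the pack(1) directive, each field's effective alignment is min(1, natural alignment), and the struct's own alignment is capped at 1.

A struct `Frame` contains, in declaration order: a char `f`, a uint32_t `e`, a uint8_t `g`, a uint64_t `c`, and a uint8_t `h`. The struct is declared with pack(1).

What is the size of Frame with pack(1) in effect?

0..1  f  (1B, 1-aligned)
1..5  e  (4B, 1-aligned)
5..6  g  (1B, 1-aligned)
6..14  c  (8B, 1-aligned)
14..15  h  (1B, 1-aligned)
sizeof = 15, alignof = 1

15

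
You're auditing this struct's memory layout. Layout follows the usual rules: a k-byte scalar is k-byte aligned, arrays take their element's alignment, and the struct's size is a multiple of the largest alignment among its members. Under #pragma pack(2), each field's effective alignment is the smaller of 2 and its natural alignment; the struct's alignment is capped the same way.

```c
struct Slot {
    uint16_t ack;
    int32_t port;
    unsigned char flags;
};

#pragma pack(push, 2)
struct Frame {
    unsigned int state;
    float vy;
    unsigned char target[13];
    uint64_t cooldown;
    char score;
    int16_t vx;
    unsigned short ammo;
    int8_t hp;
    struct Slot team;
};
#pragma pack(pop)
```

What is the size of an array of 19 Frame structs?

Slot: ack at 0 (size 2, align 2) → ends 2; pad 2 to align 4 for port; port at 4 (size 4, align 4) → ends 8; flags at 8 (size 1, align 1) → ends 9; tail pad 3 to reach multiple of 4; total 12 bytes, alignment 4
state at 0 (size 4, align 2) → ends 4
vy at 4 (size 4, align 2) → ends 8
target at 8 (size 13, align 1) → ends 21
pad 1 to align 2 for cooldown
cooldown at 22 (size 8, align 2) → ends 30
score at 30 (size 1, align 1) → ends 31
pad 1 to align 2 for vx
vx at 32 (size 2, align 2) → ends 34
ammo at 34 (size 2, align 2) → ends 36
hp at 36 (size 1, align 1) → ends 37
pad 1 to align 2 for team
team at 38 (size 12, align 2) → ends 50
total 50 bytes, alignment 2
array of 19: 19 × 50 = 950

950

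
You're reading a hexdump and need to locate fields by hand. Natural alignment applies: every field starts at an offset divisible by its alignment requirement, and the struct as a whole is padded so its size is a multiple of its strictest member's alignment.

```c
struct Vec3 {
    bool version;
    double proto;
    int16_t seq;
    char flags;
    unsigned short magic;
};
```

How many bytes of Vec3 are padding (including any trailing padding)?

@0: version [1B, align 1] → 1
+7 pad (align 8)
@8: proto [8B, align 8] → 16
@16: seq [2B, align 2] → 18
@18: flags [1B, align 1] → 19
+1 pad (align 2)
@20: magic [2B, align 2] → 22
+2 tail pad (align 8)
size 24, align 8
data bytes 14, size 24 → padding 10

10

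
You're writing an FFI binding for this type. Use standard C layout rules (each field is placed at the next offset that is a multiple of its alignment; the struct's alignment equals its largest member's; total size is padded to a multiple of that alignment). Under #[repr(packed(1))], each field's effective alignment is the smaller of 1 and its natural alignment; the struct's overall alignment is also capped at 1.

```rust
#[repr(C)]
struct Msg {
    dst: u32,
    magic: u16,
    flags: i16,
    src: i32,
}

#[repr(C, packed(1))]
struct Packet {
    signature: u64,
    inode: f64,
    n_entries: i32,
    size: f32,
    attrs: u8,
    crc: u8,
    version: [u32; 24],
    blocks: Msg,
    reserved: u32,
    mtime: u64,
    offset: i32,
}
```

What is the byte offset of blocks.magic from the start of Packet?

126

Msg: 0..4  dst  (4B, 4-aligned); 4..6  magic  (2B, 2-aligned); 6..8  flags  (2B, 2-aligned); 8..12  src  (4B, 4-aligned); sizeof = 12, alignof = 4
0..8  signature  (8B, 1-aligned)
8..16  inode  (8B, 1-aligned)
16..20  n_entries  (4B, 1-aligned)
20..24  size  (4B, 1-aligned)
24..25  attrs  (1B, 1-aligned)
25..26  crc  (1B, 1-aligned)
26..122  version  (96B, 1-aligned)
122..134  blocks  (12B, 1-aligned)
within Msg: magic at 4
122 + 4 = 126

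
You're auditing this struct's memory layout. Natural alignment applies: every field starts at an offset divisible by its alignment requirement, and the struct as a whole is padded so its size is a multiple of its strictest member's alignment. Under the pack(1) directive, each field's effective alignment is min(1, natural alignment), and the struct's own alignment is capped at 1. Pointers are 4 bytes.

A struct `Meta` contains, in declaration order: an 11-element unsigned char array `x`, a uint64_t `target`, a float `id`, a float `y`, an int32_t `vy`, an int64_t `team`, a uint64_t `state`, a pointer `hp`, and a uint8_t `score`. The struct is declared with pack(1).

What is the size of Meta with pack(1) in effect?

0..11  x  (11B, 1-aligned)
11..19  target  (8B, 1-aligned)
19..23  id  (4B, 1-aligned)
23..27  y  (4B, 1-aligned)
27..31  vy  (4B, 1-aligned)
31..39  team  (8B, 1-aligned)
39..47  state  (8B, 1-aligned)
47..51  hp  (4B, 1-aligned)
51..52  score  (1B, 1-aligned)
sizeof = 52, alignof = 1

52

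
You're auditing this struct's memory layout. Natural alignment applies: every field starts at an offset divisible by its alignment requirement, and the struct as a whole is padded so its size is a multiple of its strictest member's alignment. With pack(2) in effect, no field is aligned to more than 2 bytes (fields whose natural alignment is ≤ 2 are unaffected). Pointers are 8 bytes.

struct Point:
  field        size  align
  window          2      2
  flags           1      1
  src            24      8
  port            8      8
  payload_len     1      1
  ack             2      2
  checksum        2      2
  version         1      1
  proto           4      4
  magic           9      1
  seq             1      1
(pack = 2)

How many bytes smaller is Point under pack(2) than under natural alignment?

6

natural layout:
  window at 0 (size 2, align 2) → ends 2
  flags at 2 (size 1, align 1) → ends 3
  pad 5 to align 8 for src
  src at 8 (size 24, align 8) → ends 32
  port at 32 (size 8, align 8) → ends 40
  payload_len at 40 (size 1, align 1) → ends 41
  pad 1 to align 2 for ack
  ack at 42 (size 2, align 2) → ends 44
  checksum at 44 (size 2, align 2) → ends 46
  version at 46 (size 1, align 1) → ends 47
  pad 1 to align 4 for proto
  proto at 48 (size 4, align 4) → ends 52
  magic at 52 (size 9, align 1) → ends 61
  seq at 61 (size 1, align 1) → ends 62
  tail pad 2 to reach multiple of 8
  total 64 bytes, alignment 8
packed(2) layout:
  window at 0 (size 2, align 2) → ends 2
  flags at 2 (size 1, align 1) → ends 3
  pad 1 to align 2 for src
  src at 4 (size 24, align 2) → ends 28
  port at 28 (size 8, align 2) → ends 36
  payload_len at 36 (size 1, align 1) → ends 37
  pad 1 to align 2 for ack
  ack at 38 (size 2, align 2) → ends 40
  checksum at 40 (size 2, align 2) → ends 42
  version at 42 (size 1, align 1) → ends 43
  pad 1 to align 2 for proto
  proto at 44 (size 4, align 2) → ends 48
  magic at 48 (size 9, align 1) → ends 57
  seq at 57 (size 1, align 1) → ends 58
  total 58 bytes, alignment 2
64 − 58 = 6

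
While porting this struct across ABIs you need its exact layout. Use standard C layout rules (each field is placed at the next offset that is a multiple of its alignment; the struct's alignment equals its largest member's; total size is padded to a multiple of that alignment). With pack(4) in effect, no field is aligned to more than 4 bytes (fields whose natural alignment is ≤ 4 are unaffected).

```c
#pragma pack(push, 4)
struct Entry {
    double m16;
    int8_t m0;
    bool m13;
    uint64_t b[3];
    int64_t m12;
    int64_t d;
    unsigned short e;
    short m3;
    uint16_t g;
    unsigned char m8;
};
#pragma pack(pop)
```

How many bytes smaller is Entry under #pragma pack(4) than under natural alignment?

natural layout:
  0..8  m16  (8B, 8-aligned)
  8..9  m0  (1B, 1-aligned)
  9..10  m13  (1B, 1-aligned)
  10..16  -- padding (6B)
  16..40  b  (24B, 8-aligned)
  40..48  m12  (8B, 8-aligned)
  48..56  d  (8B, 8-aligned)
  56..58  e  (2B, 2-aligned)
  58..60  m3  (2B, 2-aligned)
  60..62  g  (2B, 2-aligned)
  62..63  m8  (1B, 1-aligned)
  63..64  -- tail padding (1B)
  sizeof = 64, alignof = 8
packed(4) layout:
  0..8  m16  (8B, 4-aligned)
  8..9  m0  (1B, 1-aligned)
  9..10  m13  (1B, 1-aligned)
  10..12  -- padding (2B)
  12..36  b  (24B, 4-aligned)
  36..44  m12  (8B, 4-aligned)
  44..52  d  (8B, 4-aligned)
  52..54  e  (2B, 2-aligned)
  54..56  m3  (2B, 2-aligned)
  56..58  g  (2B, 2-aligned)
  58..59  m8  (1B, 1-aligned)
  59..60  -- tail padding (1B)
  sizeof = 60, alignof = 4
64 − 60 = 4

4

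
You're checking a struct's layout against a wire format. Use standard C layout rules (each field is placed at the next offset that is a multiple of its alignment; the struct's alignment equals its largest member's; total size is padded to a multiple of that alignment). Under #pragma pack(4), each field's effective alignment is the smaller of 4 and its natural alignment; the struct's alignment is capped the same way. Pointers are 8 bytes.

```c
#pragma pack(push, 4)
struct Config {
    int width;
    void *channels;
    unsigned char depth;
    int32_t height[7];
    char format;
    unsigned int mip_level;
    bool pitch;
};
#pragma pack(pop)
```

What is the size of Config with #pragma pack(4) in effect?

@0: width [4B, align 4] → 4
@4: channels [8B, align 4] → 12
@12: depth [1B, align 1] → 13
+3 pad (align 4)
@16: height [28B, align 4] → 44
@44: format [1B, align 1] → 45
+3 pad (align 4)
@48: mip_level [4B, align 4] → 52
@52: pitch [1B, align 1] → 53
+3 tail pad (align 4)
size 56, align 4

56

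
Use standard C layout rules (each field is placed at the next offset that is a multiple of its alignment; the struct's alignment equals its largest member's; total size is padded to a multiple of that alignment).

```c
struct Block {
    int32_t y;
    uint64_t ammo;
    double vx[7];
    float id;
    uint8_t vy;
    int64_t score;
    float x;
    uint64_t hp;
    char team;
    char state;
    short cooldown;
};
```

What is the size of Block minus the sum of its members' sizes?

y at 0 (size 4, align 4) → ends 4
pad 4 to align 8 for ammo
ammo at 8 (size 8, align 8) → ends 16
vx at 16 (size 56, align 8) → ends 72
id at 72 (size 4, align 4) → ends 76
vy at 76 (size 1, align 1) → ends 77
pad 3 to align 8 for score
score at 80 (size 8, align 8) → ends 88
x at 88 (size 4, align 4) → ends 92
pad 4 to align 8 for hp
hp at 96 (size 8, align 8) → ends 104
team at 104 (size 1, align 1) → ends 105
state at 105 (size 1, align 1) → ends 106
cooldown at 106 (size 2, align 2) → ends 108
tail pad 4 to reach multiple of 8
total 112 bytes, alignment 8
data bytes 97, size 112 → padding 15

15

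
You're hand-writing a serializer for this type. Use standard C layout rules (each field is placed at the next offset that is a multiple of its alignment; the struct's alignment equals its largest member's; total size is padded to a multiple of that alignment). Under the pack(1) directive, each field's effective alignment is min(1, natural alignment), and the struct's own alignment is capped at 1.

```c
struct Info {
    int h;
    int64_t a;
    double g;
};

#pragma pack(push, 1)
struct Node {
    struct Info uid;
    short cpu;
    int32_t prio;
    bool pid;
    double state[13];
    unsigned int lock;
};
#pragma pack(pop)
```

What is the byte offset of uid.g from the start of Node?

Info: @0: h [4B, align 4] → 4; +4 pad (align 8); @8: a [8B, align 8] → 16; @16: g [8B, align 8] → 24; size 24, align 8
@0: uid [24B, align 1] → 24
within Info: g at 16
0 + 16 = 16

16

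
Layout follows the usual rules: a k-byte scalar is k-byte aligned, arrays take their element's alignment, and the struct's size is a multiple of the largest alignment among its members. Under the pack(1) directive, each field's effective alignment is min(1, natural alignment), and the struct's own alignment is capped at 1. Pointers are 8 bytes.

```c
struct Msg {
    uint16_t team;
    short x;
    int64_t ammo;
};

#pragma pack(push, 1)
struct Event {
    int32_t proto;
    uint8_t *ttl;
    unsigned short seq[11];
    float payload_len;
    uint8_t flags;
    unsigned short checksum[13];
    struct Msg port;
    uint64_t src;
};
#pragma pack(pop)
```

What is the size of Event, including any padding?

Msg: team at 0 (size 2, align 2) → ends 2; x at 2 (size 2, align 2) → ends 4; pad 4 to align 8 for ammo; ammo at 8 (size 8, align 8) → ends 16; total 16 bytes, alignment 8
proto at 0 (size 4, align 1) → ends 4
ttl at 4 (size 8, align 1) → ends 12
seq at 12 (size 22, align 1) → ends 34
payload_len at 34 (size 4, align 1) → ends 38
flags at 38 (size 1, align 1) → ends 39
checksum at 39 (size 26, align 1) → ends 65
port at 65 (size 16, align 1) → ends 81
src at 81 (size 8, align 1) → ends 89
total 89 bytes, alignment 1

89 bytes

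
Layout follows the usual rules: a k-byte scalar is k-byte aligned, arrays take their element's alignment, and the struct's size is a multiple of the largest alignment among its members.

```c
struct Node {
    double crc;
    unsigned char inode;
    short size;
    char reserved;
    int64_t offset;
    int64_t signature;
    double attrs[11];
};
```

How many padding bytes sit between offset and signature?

crc at 0 (size 8, align 8) → ends 8
inode at 8 (size 1, align 1) → ends 9
pad 1 to align 2 for size
size at 10 (size 2, align 2) → ends 12
reserved at 12 (size 1, align 1) → ends 13
pad 3 to align 8 for offset
offset at 16 (size 8, align 8) → ends 24
signature at 24 (size 8, align 8) → ends 32

0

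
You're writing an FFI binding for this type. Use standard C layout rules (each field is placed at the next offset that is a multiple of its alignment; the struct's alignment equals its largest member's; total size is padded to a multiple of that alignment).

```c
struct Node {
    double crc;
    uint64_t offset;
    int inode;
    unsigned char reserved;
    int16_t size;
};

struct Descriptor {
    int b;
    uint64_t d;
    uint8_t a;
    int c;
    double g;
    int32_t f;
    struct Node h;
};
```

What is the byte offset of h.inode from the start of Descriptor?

Node: 0..8  crc  (8B, 8-aligned); 8..16  offset  (8B, 8-aligned); 16..20  inode  (4B, 4-aligned); 20..21  reserved  (1B, 1-aligned); 21..22  -- padding (1B); 22..24  size  (2B, 2-aligned); sizeof = 24, alignof = 8
0..4  b  (4B, 4-aligned)
4..8  -- padding (4B)
8..16  d  (8B, 8-aligned)
16..17  a  (1B, 1-aligned)
17..20  -- padding (3B)
20..24  c  (4B, 4-aligned)
24..32  g  (8B, 8-aligned)
32..36  f  (4B, 4-aligned)
36..40  -- padding (4B)
40..64  h  (24B, 8-aligned)
within Node: inode at 16
40 + 16 = 56

56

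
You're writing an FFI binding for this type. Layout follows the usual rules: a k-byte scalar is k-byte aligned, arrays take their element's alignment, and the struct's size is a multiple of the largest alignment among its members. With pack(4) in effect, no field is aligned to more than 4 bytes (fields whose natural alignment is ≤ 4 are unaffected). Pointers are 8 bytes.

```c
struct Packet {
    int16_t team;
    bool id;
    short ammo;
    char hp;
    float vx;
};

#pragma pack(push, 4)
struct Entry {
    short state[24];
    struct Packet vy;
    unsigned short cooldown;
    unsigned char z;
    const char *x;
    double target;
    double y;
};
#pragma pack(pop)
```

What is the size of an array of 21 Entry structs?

1848

Packet: @0: team [2B, align 2] → 2; @2: id [1B, align 1] → 3; +1 pad (align 2); @4: ammo [2B, align 2] → 6; @6: hp [1B, align 1] → 7; +1 pad (align 4); @8: vx [4B, align 4] → 12; size 12, align 4
@0: state [48B, align 2] → 48
@48: vy [12B, align 4] → 60
@60: cooldown [2B, align 2] → 62
@62: z [1B, align 1] → 63
+1 pad (align 4)
@64: x [8B, align 4] → 72
@72: target [8B, align 4] → 80
@80: y [8B, align 4] → 88
size 88, align 4
array of 21: 21 × 88 = 1848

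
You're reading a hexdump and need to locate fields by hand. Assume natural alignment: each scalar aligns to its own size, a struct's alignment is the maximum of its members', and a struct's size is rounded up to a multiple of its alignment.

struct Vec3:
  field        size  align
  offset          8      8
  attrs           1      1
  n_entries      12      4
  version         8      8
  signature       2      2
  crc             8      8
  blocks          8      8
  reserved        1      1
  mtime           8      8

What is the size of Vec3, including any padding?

72 bytes

offset at 0 (size 8, align 8) → ends 8
attrs at 8 (size 1, align 1) → ends 9
pad 3 to align 4 for n_entries
n_entries at 12 (size 12, align 4) → ends 24
version at 24 (size 8, align 8) → ends 32
signature at 32 (size 2, align 2) → ends 34
pad 6 to align 8 for crc
crc at 40 (size 8, align 8) → ends 48
blocks at 48 (size 8, align 8) → ends 56
reserved at 56 (size 1, align 1) → ends 57
pad 7 to align 8 for mtime
mtime at 64 (size 8, align 8) → ends 72
total 72 bytes, alignment 8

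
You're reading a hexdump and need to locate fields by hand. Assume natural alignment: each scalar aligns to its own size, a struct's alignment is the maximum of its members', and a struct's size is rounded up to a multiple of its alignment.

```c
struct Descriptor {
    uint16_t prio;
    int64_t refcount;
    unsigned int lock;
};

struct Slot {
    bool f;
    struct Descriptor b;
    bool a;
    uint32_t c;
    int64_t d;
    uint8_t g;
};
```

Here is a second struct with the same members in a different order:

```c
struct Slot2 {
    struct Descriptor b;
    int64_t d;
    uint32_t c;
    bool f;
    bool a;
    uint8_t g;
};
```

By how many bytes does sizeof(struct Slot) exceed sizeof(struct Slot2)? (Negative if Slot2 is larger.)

Descriptor: prio at 0 (size 2, align 2) → ends 2; pad 6 to align 8 for refcount; refcount at 8 (size 8, align 8) → ends 16; lock at 16 (size 4, align 4) → ends 20; tail pad 4 to reach multiple of 8; total 24 bytes, alignment 8
f at 0 (size 1, align 1) → ends 1
pad 7 to align 8 for b
b at 8 (size 24, align 8) → ends 32
a at 32 (size 1, align 1) → ends 33
pad 3 to align 4 for c
c at 36 (size 4, align 4) → ends 40
d at 40 (size 8, align 8) → ends 48
g at 48 (size 1, align 1) → ends 49
tail pad 7 to reach multiple of 8
total 56 bytes, alignment 8
— Slot2 —
b at 0 (size 24, align 8) → ends 24
d at 24 (size 8, align 8) → ends 32
c at 32 (size 4, align 4) → ends 36
f at 36 (size 1, align 1) → ends 37
a at 37 (size 1, align 1) → ends 38
g at 38 (size 1, align 1) → ends 39
tail pad 1 to reach multiple of 8
total 40 bytes, alignment 8
56 − 40 = 16

16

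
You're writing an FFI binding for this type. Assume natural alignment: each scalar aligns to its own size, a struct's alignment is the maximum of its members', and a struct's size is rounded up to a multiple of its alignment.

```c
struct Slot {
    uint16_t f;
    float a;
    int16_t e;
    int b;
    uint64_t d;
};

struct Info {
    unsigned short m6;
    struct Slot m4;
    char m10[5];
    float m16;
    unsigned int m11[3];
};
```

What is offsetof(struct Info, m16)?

Slot: f at 0 (size 2, align 2) → ends 2; pad 2 to align 4 for a; a at 4 (size 4, align 4) → ends 8; e at 8 (size 2, align 2) → ends 10; pad 2 to align 4 for b; b at 12 (size 4, align 4) → ends 16; d at 16 (size 8, align 8) → ends 24; total 24 bytes, alignment 8
m6 at 0 (size 2, align 2) → ends 2
pad 6 to align 8 for m4
m4 at 8 (size 24, align 8) → ends 32
m10 at 32 (size 5, align 1) → ends 37
pad 3 to align 4 for m16
m16 at 40 (size 4, align 4) → ends 44

40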